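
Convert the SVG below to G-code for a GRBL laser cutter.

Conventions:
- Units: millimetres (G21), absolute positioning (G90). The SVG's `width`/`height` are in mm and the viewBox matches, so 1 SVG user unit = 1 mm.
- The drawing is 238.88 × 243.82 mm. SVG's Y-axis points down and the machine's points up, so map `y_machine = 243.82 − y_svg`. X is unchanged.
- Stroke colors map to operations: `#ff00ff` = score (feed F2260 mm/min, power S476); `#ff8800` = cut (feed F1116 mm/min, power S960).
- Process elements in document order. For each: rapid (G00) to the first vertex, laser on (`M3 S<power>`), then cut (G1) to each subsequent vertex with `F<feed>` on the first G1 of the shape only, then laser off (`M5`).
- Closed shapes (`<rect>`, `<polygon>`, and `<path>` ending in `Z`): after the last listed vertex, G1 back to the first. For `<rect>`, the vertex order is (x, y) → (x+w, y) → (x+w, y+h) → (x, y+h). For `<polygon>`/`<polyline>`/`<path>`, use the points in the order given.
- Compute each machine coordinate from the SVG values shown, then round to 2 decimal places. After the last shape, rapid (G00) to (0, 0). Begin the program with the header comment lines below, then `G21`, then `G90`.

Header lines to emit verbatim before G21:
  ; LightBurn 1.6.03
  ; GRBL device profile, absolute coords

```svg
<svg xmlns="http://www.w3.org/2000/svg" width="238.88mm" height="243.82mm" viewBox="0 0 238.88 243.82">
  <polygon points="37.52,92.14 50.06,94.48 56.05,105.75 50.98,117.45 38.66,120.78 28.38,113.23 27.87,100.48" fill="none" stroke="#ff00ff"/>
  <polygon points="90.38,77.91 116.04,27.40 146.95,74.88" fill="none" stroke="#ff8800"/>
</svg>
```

Since the viewBox matches the mm dimensions, user units are millimetres directly. The only transform is the Y-flip y_m = 243.82 − y_svg.

Shape 1 is a regular polygon drawn with `<polygon>`. Its stroke #ff00ff means score at S476, F2260. After flipping Y the toolpath is (37.52,151.68) → (50.06,149.34) → (56.05,138.07) → (50.98,126.37) → (38.66,123.04) → (28.38,130.59) → (27.87,143.34) → (37.52,151.68), returning to the start.

Shape 2 is a regular polygon drawn with `<polygon>`. Its stroke #ff8800 means cut at S960, F1116. After flipping Y the toolpath is (90.38,165.91) → (116.04,216.42) → (146.95,168.94) → (90.38,165.91), returning to the start.

; LightBurn 1.6.03
; GRBL device profile, absolute coords
G21
G90
G00 X37.52 Y151.68
M3 S476
G1 X50.06 Y149.34 F2260
G1 X56.05 Y138.07
G1 X50.98 Y126.37
G1 X38.66 Y123.04
G1 X28.38 Y130.59
G1 X27.87 Y143.34
G1 X37.52 Y151.68
M5
G00 X90.38 Y165.91
M3 S960
G1 X116.04 Y216.42 F1116
G1 X146.95 Y168.94
G1 X90.38 Y165.91
M5
G00 X0.00 Y0.00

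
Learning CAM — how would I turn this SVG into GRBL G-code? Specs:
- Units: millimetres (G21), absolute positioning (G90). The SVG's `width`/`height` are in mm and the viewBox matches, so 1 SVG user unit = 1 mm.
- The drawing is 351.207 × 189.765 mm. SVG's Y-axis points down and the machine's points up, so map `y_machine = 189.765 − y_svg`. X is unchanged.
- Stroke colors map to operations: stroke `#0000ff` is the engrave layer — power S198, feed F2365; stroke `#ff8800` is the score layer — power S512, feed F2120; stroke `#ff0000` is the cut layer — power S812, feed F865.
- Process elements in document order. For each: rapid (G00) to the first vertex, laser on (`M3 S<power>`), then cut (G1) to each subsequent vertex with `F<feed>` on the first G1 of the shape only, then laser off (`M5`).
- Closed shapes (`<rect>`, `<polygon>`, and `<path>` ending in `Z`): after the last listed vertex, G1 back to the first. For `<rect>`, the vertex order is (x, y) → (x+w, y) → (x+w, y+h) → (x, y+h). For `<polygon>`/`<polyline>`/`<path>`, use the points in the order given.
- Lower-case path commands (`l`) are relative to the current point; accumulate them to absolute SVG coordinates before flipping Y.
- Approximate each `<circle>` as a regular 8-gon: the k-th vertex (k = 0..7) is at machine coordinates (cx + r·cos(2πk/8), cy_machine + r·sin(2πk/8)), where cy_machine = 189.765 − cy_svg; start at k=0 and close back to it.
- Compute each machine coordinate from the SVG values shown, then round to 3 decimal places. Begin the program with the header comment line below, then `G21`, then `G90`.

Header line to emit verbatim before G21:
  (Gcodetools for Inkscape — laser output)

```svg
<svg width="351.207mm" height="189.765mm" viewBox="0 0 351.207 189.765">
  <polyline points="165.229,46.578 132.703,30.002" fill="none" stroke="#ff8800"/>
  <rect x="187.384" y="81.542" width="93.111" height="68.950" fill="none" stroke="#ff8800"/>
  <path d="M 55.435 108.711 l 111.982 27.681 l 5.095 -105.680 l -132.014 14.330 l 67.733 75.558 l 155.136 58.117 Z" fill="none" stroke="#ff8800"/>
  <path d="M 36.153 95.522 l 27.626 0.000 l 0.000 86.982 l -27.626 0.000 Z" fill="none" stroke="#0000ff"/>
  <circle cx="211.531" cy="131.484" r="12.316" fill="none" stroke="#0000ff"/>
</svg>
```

(Gcodetools for Inkscape — laser output)
G21
G90
G00 X165.229 Y143.187
M3 S512
G1 X132.703 Y159.763 F2120
M5
G00 X187.384 Y108.223
M3 S512
G1 X280.495 Y108.223 F2120
G1 X280.495 Y39.273
G1 X187.384 Y39.273
G1 X187.384 Y108.223
M5
G00 X55.435 Y81.054
M3 S512
G1 X167.417 Y53.373 F2120
G1 X172.512 Y159.053
G1 X40.498 Y144.723
G1 X108.231 Y69.165
G1 X263.367 Y11.048
G1 X55.435 Y81.054
M5
G00 X36.153 Y94.243
M3 S198
G1 X63.779 Y94.243 F2365
G1 X63.779 Y7.261
G1 X36.153 Y7.261
G1 X36.153 Y94.243
M5
G00 X223.847 Y58.281
M3 S198
G1 X220.240 Y66.990 F2365
G1 X211.531 Y70.597
G1 X202.822 Y66.990
G1 X199.215 Y58.281
G1 X202.822 Y49.572
G1 X211.531 Y45.965
G1 X220.240 Y49.572
G1 X223.847 Y58.281
M5

viewBox `0 0 351.207 189.765` with mm width/height → 1 unit = 1 mm. Flip: y_m = 189.765 − y_svg.

**Shape 1** — `<polyline>` line segment, stroke `#ff8800` → score (S512, F2120). Machine vertices: (165.229,143.187) → (132.703,159.763). Open path.

**Shape 2** — `<rect>` rectangle, stroke `#ff8800` → score (S512, F2120). Machine vertices: (187.384,108.223) → (280.495,108.223) → (280.495,39.273) → (187.384,39.273) → (187.384,108.223). Closed: final G1 returns to the first vertex.

**Shape 3** — `<path>` closed polygon, stroke `#ff8800` → score (S512, F2120). Machine vertices: (55.435,81.054) → (167.417,53.373) → (172.512,159.053) → (40.498,144.723) → (108.231,69.165) → (263.367,11.048) → (55.435,81.054). Closed: final G1 returns to the first vertex.

**Shape 4** — `<path>` rectangle, stroke `#0000ff` → engrave (S198, F2365). Machine vertices: (36.153,94.243) → (63.779,94.243) → (63.779,7.261) → (36.153,7.261) → (36.153,94.243). Closed: final G1 returns to the first vertex.

**Shape 5** — `<circle>` circle, stroke `#0000ff` → engrave (S198, F2365). Machine vertices: (223.847,58.281) → (220.240,66.990) → (211.531,70.597) → (202.822,66.990) → (199.215,58.281) → (202.822,49.572) → (211.531,45.965) → (220.240,49.572) → (223.847,58.281). Closed: final G1 returns to the first vertex.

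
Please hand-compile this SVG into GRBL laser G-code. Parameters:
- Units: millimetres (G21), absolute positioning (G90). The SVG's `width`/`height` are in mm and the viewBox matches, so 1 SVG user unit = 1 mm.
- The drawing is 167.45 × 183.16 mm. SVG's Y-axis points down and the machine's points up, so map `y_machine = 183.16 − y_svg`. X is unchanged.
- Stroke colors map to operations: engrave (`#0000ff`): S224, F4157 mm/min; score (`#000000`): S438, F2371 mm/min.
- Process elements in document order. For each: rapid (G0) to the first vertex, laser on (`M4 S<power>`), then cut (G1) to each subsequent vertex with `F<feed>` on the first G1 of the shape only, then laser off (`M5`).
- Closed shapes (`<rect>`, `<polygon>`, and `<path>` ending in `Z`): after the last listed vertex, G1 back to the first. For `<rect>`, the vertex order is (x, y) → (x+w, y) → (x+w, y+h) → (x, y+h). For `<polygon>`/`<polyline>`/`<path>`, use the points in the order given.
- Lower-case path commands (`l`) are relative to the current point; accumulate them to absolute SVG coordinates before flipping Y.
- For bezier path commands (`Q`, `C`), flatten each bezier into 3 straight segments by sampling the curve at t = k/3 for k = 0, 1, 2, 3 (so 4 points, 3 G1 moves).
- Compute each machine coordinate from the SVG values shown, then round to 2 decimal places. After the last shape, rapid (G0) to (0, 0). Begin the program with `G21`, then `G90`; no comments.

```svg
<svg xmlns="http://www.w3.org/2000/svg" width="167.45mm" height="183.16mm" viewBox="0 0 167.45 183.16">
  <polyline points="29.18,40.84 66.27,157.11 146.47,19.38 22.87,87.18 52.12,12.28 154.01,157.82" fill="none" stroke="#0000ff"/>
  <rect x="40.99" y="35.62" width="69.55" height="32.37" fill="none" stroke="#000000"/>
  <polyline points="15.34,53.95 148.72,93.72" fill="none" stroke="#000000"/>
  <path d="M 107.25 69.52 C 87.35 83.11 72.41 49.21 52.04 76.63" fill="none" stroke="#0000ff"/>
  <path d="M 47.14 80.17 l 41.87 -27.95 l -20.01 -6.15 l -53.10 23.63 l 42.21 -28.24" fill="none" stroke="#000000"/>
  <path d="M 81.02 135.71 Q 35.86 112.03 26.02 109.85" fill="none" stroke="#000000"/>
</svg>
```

G21
G90
G0 X29.18 Y142.32
M4 S224
G1 X66.27 Y26.05 F4157
G1 X146.47 Y163.78
G1 X22.87 Y95.98
G1 X52.12 Y170.88
G1 X154.01 Y25.34
M5
G0 X40.99 Y147.54
M4 S438
G1 X110.54 Y147.54 F2371
G1 X110.54 Y115.17
G1 X40.99 Y115.17
G1 X40.99 Y147.54
M5
G0 X15.34 Y129.21
M4 S438
G1 X148.72 Y89.44 F2371
M5
G0 X107.25 Y113.64
M4 S224
G1 X88.62 Y111.85 F4157
G1 X70.98 Y117.54
G1 X52.04 Y106.53
M5
G0 X47.14 Y102.99
M4 S438
G1 X89.01 Y130.94 F2371
G1 X69.00 Y137.09
G1 X15.90 Y113.46
G1 X58.11 Y141.70
M5
G0 X81.02 Y47.45
M4 S438
G1 X54.84 Y60.85 F2371
G1 X36.50 Y69.47
G1 X26.02 Y73.31
M5
G0 X0.00 Y0.00

Since the viewBox matches the mm dimensions, user units are millimetres directly. The only transform is the Y-flip y_m = 183.16 − y_svg.

Shape 1 is a open polyline drawn with `<polyline>`. Its stroke #0000ff means engrave at S224, F4157. After flipping Y the toolpath is (29.18,142.32) → (66.27,26.05) → (146.47,163.78) → (22.87,95.98) → (52.12,170.88) → (154.01,25.34).

Shape 2 is a rectangle drawn with `<rect>`. Its stroke #000000 means score at S438, F2371. After flipping Y the toolpath is (40.99,147.54) → (110.54,147.54) → (110.54,115.17) → (40.99,115.17) → (40.99,147.54), returning to the start.

Shape 3 is a line segment drawn with `<polyline>`. Its stroke #000000 means score at S438, F2371. After flipping Y the toolpath is (15.34,129.21) → (148.72,89.44).

Shape 4 is a cubic bezier drawn with `<path>`. Its stroke #0000ff means engrave at S224, F4157. After flipping Y the toolpath is (107.25,113.64) → (88.62,111.85) → (70.98,117.54) → (52.04,106.53).

Shape 5 is a open polyline drawn with `<path>`. Its stroke #000000 means score at S438, F2371. After flipping Y the toolpath is (47.14,102.99) → (89.01,130.94) → (69.00,137.09) → (15.90,113.46) → (58.11,141.70).

Shape 6 is a quadratic bezier drawn with `<path>`. Its stroke #000000 means score at S438, F2371. After flipping Y the toolpath is (81.02,47.45) → (54.84,60.85) → (36.50,69.47) → (26.02,73.31).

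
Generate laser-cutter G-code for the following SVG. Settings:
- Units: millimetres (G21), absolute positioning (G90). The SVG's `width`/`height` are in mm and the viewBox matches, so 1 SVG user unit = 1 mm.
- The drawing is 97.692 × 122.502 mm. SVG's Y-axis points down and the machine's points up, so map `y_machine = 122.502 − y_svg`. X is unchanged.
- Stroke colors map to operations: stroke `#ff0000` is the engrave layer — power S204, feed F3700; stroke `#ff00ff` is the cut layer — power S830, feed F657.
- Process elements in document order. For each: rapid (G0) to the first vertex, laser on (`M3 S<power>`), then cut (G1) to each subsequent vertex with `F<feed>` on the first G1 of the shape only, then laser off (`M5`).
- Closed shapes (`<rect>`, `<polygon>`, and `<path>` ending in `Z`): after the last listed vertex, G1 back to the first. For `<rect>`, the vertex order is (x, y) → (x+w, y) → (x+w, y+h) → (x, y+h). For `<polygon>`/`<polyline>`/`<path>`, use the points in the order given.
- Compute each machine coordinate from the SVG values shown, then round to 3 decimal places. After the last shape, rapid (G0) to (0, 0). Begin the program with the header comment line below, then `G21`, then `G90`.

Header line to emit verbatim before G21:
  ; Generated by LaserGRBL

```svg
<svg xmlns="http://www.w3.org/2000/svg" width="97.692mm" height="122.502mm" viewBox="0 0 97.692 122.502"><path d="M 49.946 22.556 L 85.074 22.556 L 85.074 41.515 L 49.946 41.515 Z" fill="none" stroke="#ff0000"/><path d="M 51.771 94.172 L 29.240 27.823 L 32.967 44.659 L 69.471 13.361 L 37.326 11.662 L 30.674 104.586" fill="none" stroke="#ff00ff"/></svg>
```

; Generated by LaserGRBL
G21
G90
G0 X49.946 Y99.946
M3 S204
G1 X85.074 Y99.946 F3700
G1 X85.074 Y80.987
G1 X49.946 Y80.987
G1 X49.946 Y99.946
M5
G0 X51.771 Y28.330
M3 S830
G1 X29.240 Y94.679 F657
G1 X32.967 Y77.843
G1 X69.471 Y109.141
G1 X37.326 Y110.840
G1 X30.674 Y17.916
M5
G0 X0.000 Y0.000

Since the viewBox matches the mm dimensions, user units are millimetres directly. The only transform is the Y-flip y_m = 122.502 − y_svg.

Shape 1 is a rectangle drawn with `<path>`. Its stroke #ff0000 means engrave at S204, F3700. After flipping Y the toolpath is (49.946,99.946) → (85.074,99.946) → (85.074,80.987) → (49.946,80.987) → (49.946,99.946), returning to the start.

Shape 2 is a open polyline drawn with `<path>`. Its stroke #ff00ff means cut at S830, F657. After flipping Y the toolpath is (51.771,28.330) → (29.240,94.679) → (32.967,77.843) → (69.471,109.141) → (37.326,110.840) → (30.674,17.916).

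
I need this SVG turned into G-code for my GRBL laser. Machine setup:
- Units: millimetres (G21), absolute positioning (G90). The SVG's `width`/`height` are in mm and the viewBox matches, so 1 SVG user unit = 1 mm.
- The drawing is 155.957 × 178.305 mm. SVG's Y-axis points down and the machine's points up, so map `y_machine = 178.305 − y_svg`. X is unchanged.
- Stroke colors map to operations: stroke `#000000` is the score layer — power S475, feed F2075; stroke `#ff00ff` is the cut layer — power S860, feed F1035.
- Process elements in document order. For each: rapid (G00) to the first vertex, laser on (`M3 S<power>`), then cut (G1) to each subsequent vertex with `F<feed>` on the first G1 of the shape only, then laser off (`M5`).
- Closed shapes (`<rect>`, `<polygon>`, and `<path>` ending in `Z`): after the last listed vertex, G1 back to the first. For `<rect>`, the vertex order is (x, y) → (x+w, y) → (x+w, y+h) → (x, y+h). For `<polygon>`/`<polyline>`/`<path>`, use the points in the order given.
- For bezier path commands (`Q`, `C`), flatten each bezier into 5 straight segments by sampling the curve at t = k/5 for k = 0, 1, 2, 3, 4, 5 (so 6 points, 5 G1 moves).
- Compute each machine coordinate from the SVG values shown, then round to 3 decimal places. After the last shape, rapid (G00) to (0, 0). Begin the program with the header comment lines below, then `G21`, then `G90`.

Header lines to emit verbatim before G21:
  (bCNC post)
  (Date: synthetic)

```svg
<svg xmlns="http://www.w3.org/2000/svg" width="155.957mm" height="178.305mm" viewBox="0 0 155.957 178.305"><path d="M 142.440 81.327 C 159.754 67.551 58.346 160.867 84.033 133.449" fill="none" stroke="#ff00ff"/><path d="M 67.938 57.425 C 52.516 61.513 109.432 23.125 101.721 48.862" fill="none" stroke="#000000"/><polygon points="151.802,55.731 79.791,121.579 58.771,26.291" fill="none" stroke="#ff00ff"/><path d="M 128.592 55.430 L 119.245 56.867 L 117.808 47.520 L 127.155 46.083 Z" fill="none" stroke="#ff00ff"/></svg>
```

(bCNC post)
(Date: synthetic)
G21
G90
G00 X142.440 Y96.978
M3 S860
G1 X140.548 Y94.215 F1035
G1 X121.963 Y76.686
G1 X98.482 Y55.326
G1 X81.906 Y41.071
G1 X84.033 Y44.856
M5
G00 X67.938 Y120.880
M3 S475
G1 X66.270 Y122.672 F2075
G1 X75.388 Y129.540
G1 X88.719 Y136.370
G1 X99.688 Y138.043
G1 X101.721 Y129.443
M5
G00 X151.802 Y122.574
M3 S860
G1 X79.791 Y56.726 F1035
G1 X58.771 Y152.014
G1 X151.802 Y122.574
M5
G00 X128.592 Y122.875
M3 S860
G1 X119.245 Y121.438 F1035
G1 X117.808 Y130.785
G1 X127.155 Y132.222
G1 X128.592 Y122.875
M5
G00 X0.000 Y0.000

viewBox `0 0 155.957 178.305` with mm width/height → 1 unit = 1 mm. Flip: y_m = 178.305 − y_svg.

**Shape 1** — `<path>` cubic bezier, stroke `#ff00ff` → cut (S860, F1035). Control points (SVG): P0=(142.440,81.327), P1=(159.754,67.551), P2=(58.346,160.867), P3=(84.033,133.449); sampled at t=k/5. Machine vertices: (142.440,96.978) → (140.548,94.215) → (121.963,76.686) → (98.482,55.326) → (81.906,41.071) → (84.033,44.856). Open path.

**Shape 2** — `<path>` cubic bezier, stroke `#000000` → score (S475, F2075). Control points (SVG): P0=(67.938,57.425), P1=(52.516,61.513), P2=(109.432,23.125), P3=(101.721,48.862); sampled at t=k/5. Machine vertices: (67.938,120.880) → (66.270,122.672) → (75.388,129.540) → (88.719,136.370) → (99.688,138.043) → (101.721,129.443). Open path.

**Shape 3** — `<polygon>` regular polygon, stroke `#ff00ff` → cut (S860, F1035). Machine vertices: (151.802,122.574) → (79.791,56.726) → (58.771,152.014) → (151.802,122.574). Closed: final G1 returns to the first vertex.

**Shape 4** — `<path>` regular polygon, stroke `#ff00ff` → cut (S860, F1035). Machine vertices: (128.592,122.875) → (119.245,121.438) → (117.808,130.785) → (127.155,132.222) → (128.592,122.875). Closed: final G1 returns to the first vertex.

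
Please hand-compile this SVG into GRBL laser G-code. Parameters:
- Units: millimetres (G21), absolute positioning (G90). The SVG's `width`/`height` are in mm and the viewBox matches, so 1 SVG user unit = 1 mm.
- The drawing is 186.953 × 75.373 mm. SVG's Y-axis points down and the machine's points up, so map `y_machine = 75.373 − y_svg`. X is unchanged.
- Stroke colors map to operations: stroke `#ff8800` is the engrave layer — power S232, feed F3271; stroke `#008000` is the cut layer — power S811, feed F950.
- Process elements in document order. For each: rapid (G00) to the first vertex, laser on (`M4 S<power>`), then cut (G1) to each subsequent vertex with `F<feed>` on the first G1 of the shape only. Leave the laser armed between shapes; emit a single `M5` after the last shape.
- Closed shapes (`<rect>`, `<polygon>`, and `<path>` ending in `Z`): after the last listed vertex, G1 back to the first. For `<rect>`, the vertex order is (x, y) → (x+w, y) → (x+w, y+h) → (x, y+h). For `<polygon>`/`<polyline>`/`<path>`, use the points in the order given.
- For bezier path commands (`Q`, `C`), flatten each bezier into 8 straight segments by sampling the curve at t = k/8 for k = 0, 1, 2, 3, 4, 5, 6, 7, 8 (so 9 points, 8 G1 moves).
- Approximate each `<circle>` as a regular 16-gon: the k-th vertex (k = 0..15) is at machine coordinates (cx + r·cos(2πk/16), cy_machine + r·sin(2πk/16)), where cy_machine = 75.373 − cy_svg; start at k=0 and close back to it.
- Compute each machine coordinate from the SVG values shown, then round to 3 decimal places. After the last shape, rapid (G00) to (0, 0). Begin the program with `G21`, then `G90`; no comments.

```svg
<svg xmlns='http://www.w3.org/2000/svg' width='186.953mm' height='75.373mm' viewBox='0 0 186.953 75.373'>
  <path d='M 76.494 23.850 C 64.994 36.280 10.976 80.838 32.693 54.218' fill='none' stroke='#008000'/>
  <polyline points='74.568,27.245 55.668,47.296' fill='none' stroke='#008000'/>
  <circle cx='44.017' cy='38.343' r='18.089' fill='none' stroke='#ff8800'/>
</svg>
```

G21
G90
G00 X76.494 Y51.523
M4 S811
G1 X70.419 Y45.558 F950
G1 X61.745 Y37.791
G1 X51.855 Y29.433
G1 X42.137 Y21.695
G1 X33.976 Y15.788
G1 X28.758 Y12.922
G1 X27.868 Y14.307
G1 X32.693 Y21.155
G00 X74.568 Y48.128
M4 S811
G1 X55.668 Y28.077 F950
G00 X62.106 Y37.030
M4 S232
G1 X60.729 Y43.952 F3271
G1 X56.808 Y49.821
G1 X50.939 Y53.742
G1 X44.017 Y55.119
G1 X37.095 Y53.742
G1 X31.226 Y49.821
G1 X27.305 Y43.952
G1 X25.928 Y37.030
G1 X27.305 Y30.108
G1 X31.226 Y24.239
G1 X37.095 Y20.318
G1 X44.017 Y18.941
G1 X50.939 Y20.318
G1 X56.808 Y24.239
G1 X60.729 Y30.108
G1 X62.106 Y37.030
M5
G00 X0.000 Y0.000

1 u = 1 mm; y_m = 75.373 − y.

[1] `<path>` cubic bezier, #008000→cut S811 F950: (76.494,51.523) → (70.419,45.558) → (61.745,37.791) → (51.855,29.433) → (42.137,21.695) → (33.976,15.788) → (28.758,12.922) → (27.868,14.307) → (32.693,21.155)

[2] `<polyline>` line segment, #008000→cut S811 F950: (74.568,48.128) → (55.668,28.077)

[3] `<circle>` circle, #ff8800→engrave S232 F3271: (62.106,37.030) → (60.729,43.952) → (56.808,49.821) → (50.939,53.742) → (44.017,55.119) → (37.095,53.742) → (31.226,49.821) → (27.305,43.952) → (25.928,37.030) → (27.305,30.108) → (31.226,24.239) → (37.095,20.318) → (44.017,18.941) → (50.939,20.318) → (56.808,24.239) → (60.729,30.108) → (62.106,37.030) (closed)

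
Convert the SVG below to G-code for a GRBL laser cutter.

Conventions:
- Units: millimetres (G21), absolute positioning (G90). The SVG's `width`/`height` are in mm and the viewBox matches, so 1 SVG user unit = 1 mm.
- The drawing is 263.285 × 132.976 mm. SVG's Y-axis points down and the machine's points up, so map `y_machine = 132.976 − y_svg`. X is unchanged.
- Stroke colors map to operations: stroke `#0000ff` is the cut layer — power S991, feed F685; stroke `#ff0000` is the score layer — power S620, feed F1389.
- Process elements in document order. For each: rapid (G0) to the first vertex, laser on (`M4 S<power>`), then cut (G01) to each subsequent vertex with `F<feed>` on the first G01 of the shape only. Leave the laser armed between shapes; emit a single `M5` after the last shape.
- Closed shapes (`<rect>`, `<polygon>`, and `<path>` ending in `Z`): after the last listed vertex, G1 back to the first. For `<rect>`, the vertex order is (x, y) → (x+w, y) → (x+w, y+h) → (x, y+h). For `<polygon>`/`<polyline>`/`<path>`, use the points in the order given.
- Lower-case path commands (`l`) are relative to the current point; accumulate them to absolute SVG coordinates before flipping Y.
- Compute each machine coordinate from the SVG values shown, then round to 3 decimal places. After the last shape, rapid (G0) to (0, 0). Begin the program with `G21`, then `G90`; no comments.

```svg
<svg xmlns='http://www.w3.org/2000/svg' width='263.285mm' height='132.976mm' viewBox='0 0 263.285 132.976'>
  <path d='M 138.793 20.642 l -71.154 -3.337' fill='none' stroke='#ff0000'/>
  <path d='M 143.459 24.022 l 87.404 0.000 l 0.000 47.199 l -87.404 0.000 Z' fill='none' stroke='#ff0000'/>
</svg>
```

viewBox `0 0 263.285 132.976` with mm width/height → 1 unit = 1 mm. Flip: y_m = 132.976 − y_svg.

**Shape 1** — `<path>` line segment, stroke `#ff0000` → score (S620, F1389). Machine vertices: (138.793,112.334) → (67.639,115.671). Open path.

**Shape 2** — `<path>` rectangle, stroke `#ff0000` → score (S620, F1389). Machine vertices: (143.459,108.954) → (230.863,108.954) → (230.863,61.755) → (143.459,61.755) → (143.459,108.954). Closed: final G1 returns to the first vertex.

G21
G90
G0 X138.793 Y112.334
M4 S620
G01 X67.639 Y115.671 F1389
G0 X143.459 Y108.954
M4 S620
G01 X230.863 Y108.954 F1389
G01 X230.863 Y61.755
G01 X143.459 Y61.755
G01 X143.459 Y108.954
M5
G0 X0.000 Y0.000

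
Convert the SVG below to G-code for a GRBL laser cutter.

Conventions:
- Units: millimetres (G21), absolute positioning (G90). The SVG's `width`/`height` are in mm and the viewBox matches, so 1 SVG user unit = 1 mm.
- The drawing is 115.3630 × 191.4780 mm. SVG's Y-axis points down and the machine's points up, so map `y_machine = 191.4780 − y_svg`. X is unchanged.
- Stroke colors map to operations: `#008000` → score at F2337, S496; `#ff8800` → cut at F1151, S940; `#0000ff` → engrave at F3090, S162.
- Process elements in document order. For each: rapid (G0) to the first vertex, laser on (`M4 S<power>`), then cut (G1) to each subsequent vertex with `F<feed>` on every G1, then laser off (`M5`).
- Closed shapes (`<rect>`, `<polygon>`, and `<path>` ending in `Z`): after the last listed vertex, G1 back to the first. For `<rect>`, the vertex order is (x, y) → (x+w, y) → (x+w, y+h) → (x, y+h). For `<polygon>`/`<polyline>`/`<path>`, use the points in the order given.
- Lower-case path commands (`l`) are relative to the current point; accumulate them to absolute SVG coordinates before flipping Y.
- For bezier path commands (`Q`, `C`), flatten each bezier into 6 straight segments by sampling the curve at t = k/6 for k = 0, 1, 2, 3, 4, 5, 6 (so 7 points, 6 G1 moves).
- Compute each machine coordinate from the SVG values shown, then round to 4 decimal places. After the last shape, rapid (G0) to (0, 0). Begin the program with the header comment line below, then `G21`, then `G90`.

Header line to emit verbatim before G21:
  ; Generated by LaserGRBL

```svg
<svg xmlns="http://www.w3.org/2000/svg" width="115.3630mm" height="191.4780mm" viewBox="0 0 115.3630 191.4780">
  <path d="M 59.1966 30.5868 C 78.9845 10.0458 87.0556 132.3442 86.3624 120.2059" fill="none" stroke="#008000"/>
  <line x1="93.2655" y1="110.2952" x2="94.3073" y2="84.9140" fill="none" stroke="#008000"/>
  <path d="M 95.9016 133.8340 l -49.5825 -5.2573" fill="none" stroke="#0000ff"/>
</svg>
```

1 u = 1 mm; y_m = 191.4780 − y.

[1] `<path>` cubic bezier, #008000→score S496 F2337: (59.1966,160.8912) → (68.1278,160.5421) → (75.1883,144.0886) → (80.4599,119.2327) → (84.0248,93.6765) → (85.9650,75.1223) → (86.3624,71.2721)

[2] `<line>` line segment, #008000→score S496 F2337: (93.2655,81.1828) → (94.3073,106.5640)

[3] `<path>` line segment, #0000ff→engrave S162 F3090: (95.9016,57.6440) → (46.3191,62.9013)

; Generated by LaserGRBL
G21
G90
G0 X59.1966 Y160.8912
M4 S496
G1 X68.1278 Y160.5421 F2337
G1 X75.1883 Y144.0886 F2337
G1 X80.4599 Y119.2327 F2337
G1 X84.0248 Y93.6765 F2337
G1 X85.9650 Y75.1223 F2337
G1 X86.3624 Y71.2721 F2337
M5
G0 X93.2655 Y81.1828
M4 S496
G1 X94.3073 Y106.5640 F2337
M5
G0 X95.9016 Y57.6440
M4 S162
G1 X46.3191 Y62.9013 F3090
M5
G0 X0.0000 Y0.0000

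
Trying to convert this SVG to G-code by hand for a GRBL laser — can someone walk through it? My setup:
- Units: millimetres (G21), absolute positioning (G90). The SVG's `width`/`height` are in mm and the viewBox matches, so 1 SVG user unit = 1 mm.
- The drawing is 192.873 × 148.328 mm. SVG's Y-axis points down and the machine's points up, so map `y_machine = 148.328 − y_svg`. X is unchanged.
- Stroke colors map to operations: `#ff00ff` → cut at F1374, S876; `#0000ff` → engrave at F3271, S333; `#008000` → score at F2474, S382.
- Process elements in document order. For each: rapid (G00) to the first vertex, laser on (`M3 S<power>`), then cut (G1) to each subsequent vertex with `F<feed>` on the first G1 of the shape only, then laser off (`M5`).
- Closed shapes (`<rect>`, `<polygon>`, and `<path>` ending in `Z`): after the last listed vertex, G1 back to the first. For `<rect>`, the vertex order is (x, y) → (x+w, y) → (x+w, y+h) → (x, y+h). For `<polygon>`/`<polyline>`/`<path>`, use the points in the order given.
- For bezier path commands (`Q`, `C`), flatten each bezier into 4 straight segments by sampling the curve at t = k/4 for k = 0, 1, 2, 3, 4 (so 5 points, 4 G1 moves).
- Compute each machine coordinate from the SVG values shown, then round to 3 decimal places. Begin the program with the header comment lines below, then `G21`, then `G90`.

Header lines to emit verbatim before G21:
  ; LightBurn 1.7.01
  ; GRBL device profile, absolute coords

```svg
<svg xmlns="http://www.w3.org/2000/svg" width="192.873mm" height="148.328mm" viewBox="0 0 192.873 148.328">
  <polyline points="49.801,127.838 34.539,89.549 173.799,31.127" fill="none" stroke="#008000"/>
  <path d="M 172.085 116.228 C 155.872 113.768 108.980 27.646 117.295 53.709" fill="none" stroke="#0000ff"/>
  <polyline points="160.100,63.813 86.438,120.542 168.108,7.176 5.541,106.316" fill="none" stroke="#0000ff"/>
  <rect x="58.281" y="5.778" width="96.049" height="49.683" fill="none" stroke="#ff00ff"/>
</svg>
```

Since the viewBox matches the mm dimensions, user units are millimetres directly. The only transform is the Y-flip y_m = 148.328 − y_svg.

Shape 1 is a open polyline drawn with `<polyline>`. Its stroke #008000 means score at S382, F2474. After flipping Y the toolpath is (49.801,20.490) → (34.539,58.779) → (173.799,117.201).

Shape 2 is a cubic bezier drawn with `<path>`. Its stroke #0000ff means engrave at S333, F3271. After flipping Y the toolpath is (172.085,32.100) → (155.515,46.572) → (135.492,74.056) → (120.068,96.192) → (117.295,94.619).

Shape 3 is a open polyline drawn with `<polyline>`. Its stroke #0000ff means engrave at S333, F3271. After flipping Y the toolpath is (160.100,84.515) → (86.438,27.786) → (168.108,141.152) → (5.541,42.012).

Shape 4 is a rectangle drawn with `<rect>`. Its stroke #ff00ff means cut at S876, F1374. After flipping Y the toolpath is (58.281,142.550) → (154.330,142.550) → (154.330,92.867) → (58.281,92.867) → (58.281,142.550), returning to the start.

; LightBurn 1.7.01
; GRBL device profile, absolute coords
G21
G90
G00 X49.801 Y20.490
M3 S382
G1 X34.539 Y58.779 F2474
G1 X173.799 Y117.201
M5
G00 X172.085 Y32.100
M3 S333
G1 X155.515 Y46.572 F3271
G1 X135.492 Y74.056
G1 X120.068 Y96.192
G1 X117.295 Y94.619
M5
G00 X160.100 Y84.515
M3 S333
G1 X86.438 Y27.786 F3271
G1 X168.108 Y141.152
G1 X5.541 Y42.012
M5
G00 X58.281 Y142.550
M3 S876
G1 X154.330 Y142.550 F1374
G1 X154.330 Y92.867
G1 X58.281 Y92.867
G1 X58.281 Y142.550
M5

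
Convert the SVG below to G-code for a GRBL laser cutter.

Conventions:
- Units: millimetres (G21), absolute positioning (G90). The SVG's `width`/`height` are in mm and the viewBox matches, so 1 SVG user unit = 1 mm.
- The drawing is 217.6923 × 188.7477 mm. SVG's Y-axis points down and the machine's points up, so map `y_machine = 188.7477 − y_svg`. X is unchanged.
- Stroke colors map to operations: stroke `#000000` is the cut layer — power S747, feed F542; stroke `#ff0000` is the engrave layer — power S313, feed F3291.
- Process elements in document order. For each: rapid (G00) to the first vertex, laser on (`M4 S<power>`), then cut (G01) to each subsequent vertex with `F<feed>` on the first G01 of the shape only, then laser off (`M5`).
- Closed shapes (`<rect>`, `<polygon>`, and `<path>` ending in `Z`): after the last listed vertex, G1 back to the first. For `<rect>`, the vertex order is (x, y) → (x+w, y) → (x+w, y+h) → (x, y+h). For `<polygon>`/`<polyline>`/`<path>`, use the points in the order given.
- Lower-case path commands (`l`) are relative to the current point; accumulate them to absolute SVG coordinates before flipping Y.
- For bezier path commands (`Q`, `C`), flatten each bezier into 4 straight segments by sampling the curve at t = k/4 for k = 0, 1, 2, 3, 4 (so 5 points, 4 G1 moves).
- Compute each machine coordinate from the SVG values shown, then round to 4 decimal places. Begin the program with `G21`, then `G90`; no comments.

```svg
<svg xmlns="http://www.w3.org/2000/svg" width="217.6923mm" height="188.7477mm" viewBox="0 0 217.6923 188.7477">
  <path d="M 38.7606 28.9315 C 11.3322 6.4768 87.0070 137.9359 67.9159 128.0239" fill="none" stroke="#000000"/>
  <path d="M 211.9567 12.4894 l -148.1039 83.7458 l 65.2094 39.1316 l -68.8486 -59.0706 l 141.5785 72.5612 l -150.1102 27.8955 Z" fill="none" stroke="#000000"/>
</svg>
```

G21
G90
G00 X38.7606 Y159.8162
M4 S747
G01 X34.4294 Y152.4122 F542
G01 X50.2118 Y114.9735
G01 X67.5573 Y75.1831
G01 X67.9159 Y60.7238
M5
G00 X211.9567 Y176.2583
M4 S747
G01 X63.8528 Y92.5125 F542
G01 X129.0622 Y53.3809
G01 X60.2136 Y112.4515
G01 X201.7921 Y39.8903
G01 X51.6819 Y11.9948
G01 X211.9567 Y176.2583
M5

viewBox `0 0 217.6923 188.7477` with mm width/height → 1 unit = 1 mm. Flip: y_m = 188.7477 − y_svg.

**Shape 1** — `<path>` cubic bezier, stroke `#000000` → cut (S747, F542). Control points (SVG): P0=(38.7606,28.9315), P1=(11.3322,6.4768), P2=(87.0070,137.9359), P3=(67.9159,128.0239); sampled at t=k/4. Machine vertices: (38.7606,159.8162) → (34.4294,152.4122) → (50.2118,114.9735) → (67.5573,75.1831) → (67.9159,60.7238). Open path.

**Shape 2** — `<path>` closed polygon, stroke `#000000` → cut (S747, F542). Machine vertices: (211.9567,176.2583) → (63.8528,92.5125) → (129.0622,53.3809) → (60.2136,112.4515) → (201.7921,39.8903) → (51.6819,11.9948) → (211.9567,176.2583). Closed: final G1 returns to the first vertex.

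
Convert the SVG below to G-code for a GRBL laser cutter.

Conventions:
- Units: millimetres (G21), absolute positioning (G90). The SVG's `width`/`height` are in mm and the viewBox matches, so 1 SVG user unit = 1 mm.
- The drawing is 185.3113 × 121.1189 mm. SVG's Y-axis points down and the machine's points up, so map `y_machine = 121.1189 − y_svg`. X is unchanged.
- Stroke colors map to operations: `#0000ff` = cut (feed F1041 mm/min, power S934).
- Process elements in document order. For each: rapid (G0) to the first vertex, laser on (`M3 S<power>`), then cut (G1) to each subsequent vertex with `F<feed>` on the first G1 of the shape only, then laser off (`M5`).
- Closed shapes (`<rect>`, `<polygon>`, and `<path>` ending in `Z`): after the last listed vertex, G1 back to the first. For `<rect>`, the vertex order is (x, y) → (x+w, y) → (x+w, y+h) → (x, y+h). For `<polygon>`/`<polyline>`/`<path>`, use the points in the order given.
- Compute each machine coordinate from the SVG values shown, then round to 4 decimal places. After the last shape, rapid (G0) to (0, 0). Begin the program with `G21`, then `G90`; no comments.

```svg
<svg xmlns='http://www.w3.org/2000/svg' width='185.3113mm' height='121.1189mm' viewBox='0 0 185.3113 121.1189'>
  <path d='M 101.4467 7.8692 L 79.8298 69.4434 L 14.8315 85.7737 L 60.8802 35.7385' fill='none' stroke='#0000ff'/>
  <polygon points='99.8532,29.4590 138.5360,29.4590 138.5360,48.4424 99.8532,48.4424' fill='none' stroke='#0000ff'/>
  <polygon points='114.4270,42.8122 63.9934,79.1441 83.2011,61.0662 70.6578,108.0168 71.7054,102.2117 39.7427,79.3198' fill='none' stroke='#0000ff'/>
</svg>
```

G21
G90
G0 X101.4467 Y113.2497
M3 S934
G1 X79.8298 Y51.6755 F1041
G1 X14.8315 Y35.3452
G1 X60.8802 Y85.3804
M5
G0 X99.8532 Y91.6599
M3 S934
G1 X138.5360 Y91.6599 F1041
G1 X138.5360 Y72.6765
G1 X99.8532 Y72.6765
G1 X99.8532 Y91.6599
M5
G0 X114.4270 Y78.3067
M3 S934
G1 X63.9934 Y41.9748 F1041
G1 X83.2011 Y60.0527
G1 X70.6578 Y13.1021
G1 X71.7054 Y18.9072
G1 X39.7427 Y41.7991
G1 X114.4270 Y78.3067
M5
G0 X0.0000 Y0.0000

viewBox `0 0 185.3113 121.1189` with mm width/height → 1 unit = 1 mm. Flip: y_m = 121.1189 − y_svg.

**Shape 1** — `<path>` open polyline, stroke `#0000ff` → cut (S934, F1041). Machine vertices: (101.4467,113.2497) → (79.8298,51.6755) → (14.8315,35.3452) → (60.8802,85.3804). Open path.

**Shape 2** — `<polygon>` rectangle, stroke `#0000ff` → cut (S934, F1041). Machine vertices: (99.8532,91.6599) → (138.5360,91.6599) → (138.5360,72.6765) → (99.8532,72.6765) → (99.8532,91.6599). Closed: final G1 returns to the first vertex.

**Shape 3** — `<polygon>` closed polygon, stroke `#0000ff` → cut (S934, F1041). Machine vertices: (114.4270,78.3067) → (63.9934,41.9748) → (83.2011,60.0527) → (70.6578,13.1021) → (71.7054,18.9072) → (39.7427,41.7991) → (114.4270,78.3067). Closed: final G1 returns to the first vertex.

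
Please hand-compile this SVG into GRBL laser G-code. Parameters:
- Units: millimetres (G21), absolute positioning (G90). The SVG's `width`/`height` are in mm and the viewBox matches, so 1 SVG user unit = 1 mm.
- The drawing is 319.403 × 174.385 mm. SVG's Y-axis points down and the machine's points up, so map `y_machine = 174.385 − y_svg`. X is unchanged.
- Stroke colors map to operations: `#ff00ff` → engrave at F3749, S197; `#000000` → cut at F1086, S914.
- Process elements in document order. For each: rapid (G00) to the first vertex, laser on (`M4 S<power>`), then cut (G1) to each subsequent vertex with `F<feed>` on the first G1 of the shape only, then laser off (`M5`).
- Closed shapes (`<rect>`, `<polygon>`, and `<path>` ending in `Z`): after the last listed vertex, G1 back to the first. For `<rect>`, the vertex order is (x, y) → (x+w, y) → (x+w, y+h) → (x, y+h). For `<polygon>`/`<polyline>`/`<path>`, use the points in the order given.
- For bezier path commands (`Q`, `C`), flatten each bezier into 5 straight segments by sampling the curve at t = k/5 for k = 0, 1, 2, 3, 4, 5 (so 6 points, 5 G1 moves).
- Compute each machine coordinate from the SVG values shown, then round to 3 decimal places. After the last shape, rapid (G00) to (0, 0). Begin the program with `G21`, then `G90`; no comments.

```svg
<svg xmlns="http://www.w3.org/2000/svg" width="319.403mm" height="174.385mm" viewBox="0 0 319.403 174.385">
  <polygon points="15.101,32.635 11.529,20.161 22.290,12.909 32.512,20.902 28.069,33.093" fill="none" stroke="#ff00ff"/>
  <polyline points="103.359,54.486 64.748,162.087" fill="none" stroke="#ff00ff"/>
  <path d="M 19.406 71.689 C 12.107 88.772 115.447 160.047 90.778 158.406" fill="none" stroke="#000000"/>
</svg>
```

viewBox `0 0 319.403 174.385` with mm width/height → 1 unit = 1 mm. Flip: y_m = 174.385 − y_svg.

**Shape 1** — `<polygon>` regular polygon, stroke `#ff00ff` → engrave (S197, F3749). Machine vertices: (15.101,141.750) → (11.529,154.224) → (22.290,161.476) → (32.512,153.483) → (28.069,141.292) → (15.101,141.750). Closed: final G1 returns to the first vertex.

**Shape 2** — `<polyline>` line segment, stroke `#ff00ff` → engrave (S197, F3749). Machine vertices: (103.359,119.899) → (64.748,12.298). Open path.

**Shape 3** — `<path>` cubic bezier, stroke `#000000` → cut (S914, F1086). Control points (SVG): P0=(19.406,71.689), P1=(12.107,88.772), P2=(115.447,160.047), P3=(90.778,158.406); sampled at t=k/5. Machine vertices: (19.406,102.696) → (26.394,86.960) → (48.480,64.319) → (74.210,40.875) → (92.128,22.727) → (90.778,15.979). Open path.

G21
G90
G00 X15.101 Y141.750
M4 S197
G1 X11.529 Y154.224 F3749
G1 X22.290 Y161.476
G1 X32.512 Y153.483
G1 X28.069 Y141.292
G1 X15.101 Y141.750
M5
G00 X103.359 Y119.899
M4 S197
G1 X64.748 Y12.298 F3749
M5
G00 X19.406 Y102.696
M4 S914
G1 X26.394 Y86.960 F1086
G1 X48.480 Y64.319
G1 X74.210 Y40.875
G1 X92.128 Y22.727
G1 X90.778 Y15.979
M5
G00 X0.000 Y0.000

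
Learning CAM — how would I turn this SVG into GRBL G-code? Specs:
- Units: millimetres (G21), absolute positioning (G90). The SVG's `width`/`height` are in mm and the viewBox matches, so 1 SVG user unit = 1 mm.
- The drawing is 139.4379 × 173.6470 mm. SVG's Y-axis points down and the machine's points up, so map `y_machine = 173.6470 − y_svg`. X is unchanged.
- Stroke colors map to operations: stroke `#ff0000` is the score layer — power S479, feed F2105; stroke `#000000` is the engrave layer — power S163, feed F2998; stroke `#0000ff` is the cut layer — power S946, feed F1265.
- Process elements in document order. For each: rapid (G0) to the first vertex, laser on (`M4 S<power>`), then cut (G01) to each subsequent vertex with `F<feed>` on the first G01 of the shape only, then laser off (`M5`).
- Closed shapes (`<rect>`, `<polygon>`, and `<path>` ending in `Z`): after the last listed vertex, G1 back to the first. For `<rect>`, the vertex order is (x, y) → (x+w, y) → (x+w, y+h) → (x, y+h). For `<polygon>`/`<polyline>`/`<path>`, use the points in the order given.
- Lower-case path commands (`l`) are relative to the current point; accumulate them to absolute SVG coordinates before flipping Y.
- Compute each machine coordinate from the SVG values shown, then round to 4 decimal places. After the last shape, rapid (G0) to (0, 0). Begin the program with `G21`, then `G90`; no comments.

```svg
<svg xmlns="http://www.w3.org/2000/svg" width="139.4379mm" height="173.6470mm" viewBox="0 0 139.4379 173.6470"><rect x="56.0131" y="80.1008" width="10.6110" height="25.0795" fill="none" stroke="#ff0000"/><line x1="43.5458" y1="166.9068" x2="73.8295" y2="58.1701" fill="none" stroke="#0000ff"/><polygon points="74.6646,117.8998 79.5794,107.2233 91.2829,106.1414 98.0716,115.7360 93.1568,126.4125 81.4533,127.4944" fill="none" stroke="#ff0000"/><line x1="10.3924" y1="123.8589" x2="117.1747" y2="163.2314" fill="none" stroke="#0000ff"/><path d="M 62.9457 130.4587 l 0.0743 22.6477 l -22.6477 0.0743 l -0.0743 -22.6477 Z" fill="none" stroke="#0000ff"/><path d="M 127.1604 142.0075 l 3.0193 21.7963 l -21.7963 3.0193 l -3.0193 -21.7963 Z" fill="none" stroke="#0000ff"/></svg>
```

viewBox `0 0 139.4379 173.6470` with mm width/height → 1 unit = 1 mm. Flip: y_m = 173.6470 − y_svg.

**Shape 1** — `<rect>` rectangle, stroke `#ff0000` → score (S479, F2105). Machine vertices: (56.0131,93.5462) → (66.6241,93.5462) → (66.6241,68.4667) → (56.0131,68.4667) → (56.0131,93.5462). Closed: final G1 returns to the first vertex.

**Shape 2** — `<line>` line segment, stroke `#0000ff` → cut (S946, F1265). Machine vertices: (43.5458,6.7402) → (73.8295,115.4769). Open path.

**Shape 3** — `<polygon>` regular polygon, stroke `#ff0000` → score (S479, F2105). Machine vertices: (74.6646,55.7472) → (79.5794,66.4237) → (91.2829,67.5056) → (98.0716,57.9110) → (93.1568,47.2345) → (81.4533,46.1526) → (74.6646,55.7472). Closed: final G1 returns to the first vertex.

**Shape 4** — `<line>` line segment, stroke `#0000ff` → cut (S946, F1265). Machine vertices: (10.3924,49.7881) → (117.1747,10.4156). Open path.

**Shape 5** — `<path>` regular polygon, stroke `#0000ff` → cut (S946, F1265). Machine vertices: (62.9457,43.1883) → (63.0200,20.5406) → (40.3723,20.4663) → (40.2980,43.1140) → (62.9457,43.1883). Closed: final G1 returns to the first vertex.

**Shape 6** — `<path>` regular polygon, stroke `#0000ff` → cut (S946, F1265). Machine vertices: (127.1604,31.6395) → (130.1797,9.8432) → (108.3834,6.8239) → (105.3641,28.6202) → (127.1604,31.6395). Closed: final G1 returns to the first vertex.

G21
G90
G0 X56.0131 Y93.5462
M4 S479
G01 X66.6241 Y93.5462 F2105
G01 X66.6241 Y68.4667
G01 X56.0131 Y68.4667
G01 X56.0131 Y93.5462
M5
G0 X43.5458 Y6.7402
M4 S946
G01 X73.8295 Y115.4769 F1265
M5
G0 X74.6646 Y55.7472
M4 S479
G01 X79.5794 Y66.4237 F2105
G01 X91.2829 Y67.5056
G01 X98.0716 Y57.9110
G01 X93.1568 Y47.2345
G01 X81.4533 Y46.1526
G01 X74.6646 Y55.7472
M5
G0 X10.3924 Y49.7881
M4 S946
G01 X117.1747 Y10.4156 F1265
M5
G0 X62.9457 Y43.1883
M4 S946
G01 X63.0200 Y20.5406 F1265
G01 X40.3723 Y20.4663
G01 X40.2980 Y43.1140
G01 X62.9457 Y43.1883
M5
G0 X127.1604 Y31.6395
M4 S946
G01 X130.1797 Y9.8432 F1265
G01 X108.3834 Y6.8239
G01 X105.3641 Y28.6202
G01 X127.1604 Y31.6395
M5
G0 X0.0000 Y0.0000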